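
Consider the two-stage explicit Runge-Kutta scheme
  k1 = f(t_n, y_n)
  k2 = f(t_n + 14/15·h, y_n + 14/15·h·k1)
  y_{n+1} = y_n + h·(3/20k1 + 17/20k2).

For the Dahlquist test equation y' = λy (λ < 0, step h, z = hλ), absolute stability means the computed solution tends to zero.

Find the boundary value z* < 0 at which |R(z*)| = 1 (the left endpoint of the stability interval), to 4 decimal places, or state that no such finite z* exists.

Set f=λy, z=hλ:
  k1=λy_n ⇒ h·k1=z·y_n;  k2=λ(1+14/15z)y_n ⇒ h·k2=z(1+14/15z)y_n
  y_{n+1}/y_n = 1 + 3/20z + 17/20z(1+14/15z) = 1 + z + 119/150z²
  Hence R(z) = 1 + z + 119/150z².

Boundary: |R(x)|=1, x<0.
x=-0.4: |R|=0.7269
R=1: x+119/150x²=0 ⇒ x=−150/119=-1.2605; min R=1−1/(4·119/150)=0.6849>−1
Confirm numerically:
  x=-1.119: |R|=0.87438 <1
  x=-0.744: |R|=0.69514 <1
  x=-0.709: |R|=0.68979 <1
  x=-1.453: |R|=1.22189 >1
  x=-1.324: |R|=1.06669 >1
So |R|<1 on (-1.2605, 0).

z* = -1.2605.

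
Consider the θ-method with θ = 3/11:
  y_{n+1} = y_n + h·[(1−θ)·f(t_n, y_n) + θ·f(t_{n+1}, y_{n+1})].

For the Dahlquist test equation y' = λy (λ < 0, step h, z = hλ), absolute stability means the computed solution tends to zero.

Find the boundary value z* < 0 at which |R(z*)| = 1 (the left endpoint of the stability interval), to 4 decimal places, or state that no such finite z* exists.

z* = -4.4000.

Test eqn y'=λy, z=hλ:
  y_{n+1} = y_n + z·[8/11·y_n + 3/11·y_{n+1}] ⇒ (1 − 3/11z)y_{n+1} = (1 + 8/11z)y_n
  Hence R(z) = (1 + 8/11z)/(1 − 3/11z).

Find x<0 with |R(x)|<1.
x=-0.6: |R|=0.4844
R=−1: 1+8/11x = −1+3/11x ⇒ -5/11x=2 ⇒ x=2/(-5/11)=-4.4000
Confirm numerically:
  x=-4.050: |R|=0.92441 <1
  x=-3.009: |R|=0.65272 <1
  x=-2.724: |R|=0.56290 <1
  x=-2.396: |R|=0.44909 <1
  x=-4.984: |R|=1.11252 >1
  x=-4.603: |R|=1.04091 >1
Interval (-4.4000, 0).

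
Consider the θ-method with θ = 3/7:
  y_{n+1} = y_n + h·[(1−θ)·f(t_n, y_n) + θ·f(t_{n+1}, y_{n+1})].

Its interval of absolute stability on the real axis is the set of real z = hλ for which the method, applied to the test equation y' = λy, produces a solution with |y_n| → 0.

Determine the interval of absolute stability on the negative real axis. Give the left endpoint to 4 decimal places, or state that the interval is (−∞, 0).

(-14.0000, 0).

Set f=λy, z=hλ:
  y_{n+1} = y_n + z·[4/7·y_n + 3/7·y_{n+1}] ⇒ (1 − 3/7z)y_{n+1} = (1 + 4/7z)y_n
  R(z) = (1 + 4/7z)/(1 − 3/7z).

Find x<0 with |R(x)|<1.
x=-1.6: |R|=0.0508
R=−1: 1+4/7x = −1+3/7x ⇒ -1/7x=2 ⇒ x=2/(-1/7)=-14.0000
Confirm numerically:
  x=-13.492: |R|=0.98930 <1
  x=-13.308: |R|=0.98525 <1
  x=-11.876: |R|=0.95017 <1
  x=-14.318: |R|=1.00637 >1
  x=-14.076: |R|=1.00154 >1
  x=-14.059: |R|=1.00120 >1
Interval (-14.0000, 0).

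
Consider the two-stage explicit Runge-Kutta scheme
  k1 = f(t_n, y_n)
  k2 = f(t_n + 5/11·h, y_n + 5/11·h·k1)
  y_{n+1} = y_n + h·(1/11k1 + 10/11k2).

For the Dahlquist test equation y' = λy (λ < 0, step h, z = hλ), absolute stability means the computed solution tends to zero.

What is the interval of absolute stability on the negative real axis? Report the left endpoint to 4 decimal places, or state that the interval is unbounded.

(-2.4200, 0).

Set f=λy, z=hλ:
  k1=λy_n ⇒ h·k1=z·y_n;  k2=λ(1+5/11z)y_n ⇒ h·k2=z(1+5/11z)y_n
  y_{n+1}/y_n = 1 + 1/11z + 10/11z(1+5/11z) = 1 + z + 50/121z²
  Hence R(z) = 1 + z + 50/121z².

Need |R(x)|<1, x<0.
x=-1.31: |R|=0.3991
R=1: x+50/121x²=0 ⇒ x=−121/50=-2.4200; min R=1−1/(4·50/121)=0.3950>−1
Confirm numerically:
  x=-2.285: |R|=0.87253 <1
  x=-1.871: |R|=0.57555 <1
  x=-1.413: |R|=0.41203 <1
  x=-2.511: |R|=1.09442 >1
  x=-2.489: |R|=1.07097 >1
Stable set (-2.4200, 0).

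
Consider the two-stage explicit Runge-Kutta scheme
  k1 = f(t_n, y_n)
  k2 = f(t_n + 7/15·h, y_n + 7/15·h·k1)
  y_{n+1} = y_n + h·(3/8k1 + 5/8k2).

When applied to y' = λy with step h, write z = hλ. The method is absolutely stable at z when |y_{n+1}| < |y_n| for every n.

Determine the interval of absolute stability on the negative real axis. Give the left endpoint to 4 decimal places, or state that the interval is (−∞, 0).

z∈(-3.4286,0).

With y'=λy (z=hλ):
  k1=λy_n ⇒ h·k1=z·y_n;  k2=λ(1+7/15z)y_n ⇒ h·k2=z(1+7/15z)y_n
  y_{n+1}/y_n = 1 + 3/8z + 5/8z(1+7/15z) = 1 + z + 7/24z²
  R(z) = 1 + z + 7/24z².

Boundary: |R(x)|=1, x<0.
x=-1.6: |R|=0.1467
R=1: x+7/24x²=0 ⇒ x=−24/7=-3.4286; min R=1−1/(4·7/24)=0.1429>−1
Confirm numerically:
  x=-2.260: |R|=0.22972 <1
  x=-2.031: |R|=0.17211 <1
  x=-1.818: |R|=0.14599 <1
  x=-3.614: |R|=1.19546 >1
  x=-3.493: |R|=1.06564 >1
  x=-3.469: |R|=1.04091 >1
Interval (-3.4286, 0).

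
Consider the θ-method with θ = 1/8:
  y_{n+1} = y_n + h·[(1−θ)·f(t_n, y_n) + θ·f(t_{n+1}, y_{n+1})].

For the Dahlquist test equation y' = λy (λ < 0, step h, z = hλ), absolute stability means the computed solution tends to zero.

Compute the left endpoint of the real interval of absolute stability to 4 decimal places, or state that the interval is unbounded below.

left endpoint -2.6667.

With y'=λy (z=hλ):
  y_{n+1} = y_n + z·[7/8·y_n + 1/8·y_{n+1}] ⇒ (1 − 1/8z)y_{n+1} = (1 + 7/8z)y_n
  Hence R(z) = (1 + 7/8z)/(1 − 1/8z).

Find x<0 with |R(x)|<1.
x=-0.82: |R|=0.2562
R=−1: 1+7/8x = −1+1/8x ⇒ -3/4x=2 ⇒ x=2/(-3/4)=-2.6667
Confirm numerically:
  x=-2.597: |R|=0.96055 <1
  x=-2.415: |R|=0.85502 <1
  x=-1.863: |R|=0.51110 <1
  x=-1.625: |R|=0.35065 <1
  x=-3.093: |R|=1.23060 >1
  x=-3.070: |R|=1.21861 >1
  x=-2.875: |R|=1.11494 >1
Stable set (-2.6667, 0).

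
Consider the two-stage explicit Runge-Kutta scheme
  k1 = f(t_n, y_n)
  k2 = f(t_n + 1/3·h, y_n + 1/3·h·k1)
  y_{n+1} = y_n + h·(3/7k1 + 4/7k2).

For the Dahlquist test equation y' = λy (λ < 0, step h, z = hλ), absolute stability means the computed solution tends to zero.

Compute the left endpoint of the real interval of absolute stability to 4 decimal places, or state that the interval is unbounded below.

On y'=λy, z=hλ:
  k1=λy_n ⇒ h·k1=z·y_n;  k2=λ(1+1/3z)y_n ⇒ h·k2=z(1+1/3z)y_n
  y_{n+1}/y_n = 1 + 3/7z + 4/7z(1+1/3z) = 1 + z + 4/21z²
  so R(z) = 1 + z + 4/21z².

Find x<0 with |R(x)|<1.
x=-0.72: |R|=0.3787
R=1: x+4/21x²=0 ⇒ x=−21/4=-5.2500; min R=1−1/(4·4/21)=-0.3125>−1
Confirm numerically:
  x=-3.421: |R|=0.19181 <1
  x=-3.399: |R|=0.19839 <1
  x=-3.335: |R|=0.21648 <1
  x=-3.208: |R|=0.24776 <1
  x=-5.705: |R|=1.49443 >1
  x=-5.592: |R|=1.36428 >1
  x=-5.379: |R|=1.13217 >1
So |R|<1 on (-5.2500, 0).

z* = -5.2500.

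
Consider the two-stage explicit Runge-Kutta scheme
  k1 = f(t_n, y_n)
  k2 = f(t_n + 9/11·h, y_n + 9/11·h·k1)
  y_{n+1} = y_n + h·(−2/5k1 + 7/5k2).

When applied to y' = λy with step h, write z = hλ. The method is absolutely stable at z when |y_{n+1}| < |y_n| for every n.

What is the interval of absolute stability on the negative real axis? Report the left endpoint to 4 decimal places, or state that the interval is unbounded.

On y'=λy, z=hλ:
  k1=λy_n ⇒ h·k1=z·y_n;  k2=λ(1+9/11z)y_n ⇒ h·k2=z(1+9/11z)y_n
  y_{n+1}/y_n = 1 − 2/5z + 7/5z(1+9/11z) = 1 + z + 63/55z²
  ⇒ R(z) = 1 + z + 63/55z².

Solve |R(x)|<1 on ℝ⁻.
x=-0.78: |R|=0.9169
R=1: x+63/55x²=0 ⇒ x=−55/63=-0.8730; min R=1−1/(4·63/55)=0.7817>−1
Confirm numerically:
  x=-0.682: |R|=0.85078 <1
  x=-0.547: |R|=0.79573 <1
  x=-0.503: |R|=0.78681 <1
  x=-1.360: |R|=1.75863 >1
  x=-1.234: |R|=1.51025 >1
  x=-1.036: |R|=1.19341 >1
So |R|<1 on (-0.8730, 0).

(-0.8730, 0).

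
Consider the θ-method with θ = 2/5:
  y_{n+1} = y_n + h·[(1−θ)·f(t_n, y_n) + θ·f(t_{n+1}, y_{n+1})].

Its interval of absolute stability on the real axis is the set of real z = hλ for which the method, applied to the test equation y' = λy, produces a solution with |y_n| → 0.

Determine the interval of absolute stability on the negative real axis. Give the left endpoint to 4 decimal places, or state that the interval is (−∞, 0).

With y'=λy (z=hλ):
  y_{n+1} = y_n + z·[3/5·y_n + 2/5·y_{n+1}] ⇒ (1 − 2/5z)y_{n+1} = (1 + 3/5z)y_n
  so R(z) = (1 + 3/5z)/(1 − 2/5z).

Boundary: |R(x)|=1, x<0.
x=-0.52: |R|=0.5695
R=−1: 1+3/5x = −1+2/5x ⇒ -1/5x=2 ⇒ x=2/(-1/5)=-10.0000
Confirm numerically:
  x=-7.252: |R|=0.85911 <1
  x=-6.458: |R|=0.80230 <1
  x=-4.350: |R|=0.58759 <1
  x=-10.193: |R|=1.00760 >1
  x=-10.127: |R|=1.00503 >1
  x=-10.045: |R|=1.00179 >1
Stable set (-10.0000, 0).

z∈(-10.0000,0).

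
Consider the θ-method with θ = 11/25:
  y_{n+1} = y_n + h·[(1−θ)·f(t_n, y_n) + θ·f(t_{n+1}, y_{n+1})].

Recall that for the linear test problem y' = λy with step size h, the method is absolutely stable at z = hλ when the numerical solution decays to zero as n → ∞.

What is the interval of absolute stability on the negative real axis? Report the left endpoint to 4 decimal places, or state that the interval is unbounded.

With y'=λy (z=hλ):
  y_{n+1} = y_n + z·[14/25·y_n + 11/25·y_{n+1}] ⇒ (1 − 11/25z)y_{n+1} = (1 + 14/25z)y_n
  so R(z) = (1 + 14/25z)/(1 − 11/25z).

Need |R(x)|<1, x<0.
x=-0.67: |R|=0.4825
R=−1: 1+14/25x = −1+11/25x ⇒ -3/25x=2 ⇒ x=2/(-3/25)=-16.6667
Confirm numerically:
  x=-15.950: |R|=0.98927 <1
  x=-15.649: |R|=0.98451 <1
  x=-9.975: |R|=0.85099 <1
  x=-7.449: |R|=0.74141 <1
  x=-17.154: |R|=1.00684 >1
  x=-16.709: |R|=1.00061 >1
Interval (-16.6667, 0).

z∈(-16.6667,0).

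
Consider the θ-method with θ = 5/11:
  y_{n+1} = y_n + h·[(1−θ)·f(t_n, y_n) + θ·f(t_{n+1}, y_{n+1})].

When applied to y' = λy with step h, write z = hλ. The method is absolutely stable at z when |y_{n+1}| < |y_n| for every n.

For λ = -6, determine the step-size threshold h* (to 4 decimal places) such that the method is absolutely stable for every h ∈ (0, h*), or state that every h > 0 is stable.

(-22.0000,0); λ=-6 ⇒ h* = (22)/6 = 3.6667.

Test eqn y'=λy, z=hλ:
  y_{n+1} = y_n + z·[6/11·y_n + 5/11·y_{n+1}] ⇒ (1 − 5/11z)y_{n+1} = (1 + 6/11z)y_n
  Hence R(z) = (1 + 6/11z)/(1 − 5/11z).

Boundary: |R(x)|=1, x<0.
x=-1.37: |R|=0.1557
R=−1: 1+6/11x = −1+5/11x ⇒ -1/11x=2 ⇒ x=2/(-1/11)=-22.0000
Confirm numerically:
  x=-19.727: |R|=0.97927 <1
  x=-18.570: |R|=0.96697 <1
  x=-18.281: |R|=0.96368 <1
  x=-12.314: |R|=0.86653 <1
  x=-22.528: |R|=1.00427 >1
  x=-22.021: |R|=1.00017 >1
So |R|<1 on (-22.0000, 0).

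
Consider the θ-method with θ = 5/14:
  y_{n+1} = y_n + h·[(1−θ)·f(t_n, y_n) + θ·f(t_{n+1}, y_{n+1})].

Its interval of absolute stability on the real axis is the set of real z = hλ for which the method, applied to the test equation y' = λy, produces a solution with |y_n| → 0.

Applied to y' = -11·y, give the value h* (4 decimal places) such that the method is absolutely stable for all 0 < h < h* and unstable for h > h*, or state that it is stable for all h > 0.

Set f=λy, z=hλ:
  y_{n+1} = y_n + z·[9/14·y_n + 5/14·y_{n+1}] ⇒ (1 − 5/14z)y_{n+1} = (1 + 9/14z)y_n
  ⇒ R(z) = (1 + 9/14z)/(1 − 5/14z).

Need |R(x)|<1, x<0.
x=-0.32: |R|=0.7128
R=−1: 1+9/14x = −1+5/14x ⇒ -2/7x=2 ⇒ x=2/(-2/7)=-7.0000
Confirm numerically:
  x=-6.184: |R|=0.92734 <1
  x=-6.008: |R|=0.90990 <1
  x=-5.009: |R|=0.79603 <1
  x=-4.174: |R|=0.67582 <1
  x=-7.474: |R|=1.03691 >1
  x=-7.254: |R|=1.02021 >1
So |R|<1 on (-7.0000, 0).

(-7.0000,0); λ=-11 ⇒ h* = (7)/11 = 0.6364.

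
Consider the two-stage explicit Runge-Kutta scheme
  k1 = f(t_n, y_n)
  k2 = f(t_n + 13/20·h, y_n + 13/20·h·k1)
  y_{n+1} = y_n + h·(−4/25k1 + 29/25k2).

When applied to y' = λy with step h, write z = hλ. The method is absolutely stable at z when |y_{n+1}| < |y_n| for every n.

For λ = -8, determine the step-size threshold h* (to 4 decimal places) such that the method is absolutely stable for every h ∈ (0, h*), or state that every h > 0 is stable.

Test eqn y'=λy, z=hλ:
  k1=λy_n ⇒ h·k1=z·y_n;  k2=λ(1+13/20z)y_n ⇒ h·k2=z(1+13/20z)y_n
  y_{n+1}/y_n = 1 − 4/25z + 29/25z(1+13/20z) = 1 + z + 377/500z²
  so R(z) = 1 + z + 377/500z².

Find x<0 with |R(x)|<1.
x=-1.32: |R|=0.9938
R=1: x+377/500x²=0 ⇒ x=−500/377=-1.3263; min R=1−1/(4·377/500)=0.6684>−1
Confirm numerically:
  x=-1.111: |R|=0.81968 <1
  x=-0.821: |R|=0.68723 <1
  x=-0.730: |R|=0.67181 <1
  x=-0.668: |R|=0.66845 <1
  x=-1.825: |R|=1.68629 >1
  x=-1.662: |R|=1.42073 >1
  x=-1.631: |R|=1.37476 >1
Stable set (-1.3263, 0).

(-1.3263,0); λ=-8 ⇒ h* = (500/377)/8 = 0.1658.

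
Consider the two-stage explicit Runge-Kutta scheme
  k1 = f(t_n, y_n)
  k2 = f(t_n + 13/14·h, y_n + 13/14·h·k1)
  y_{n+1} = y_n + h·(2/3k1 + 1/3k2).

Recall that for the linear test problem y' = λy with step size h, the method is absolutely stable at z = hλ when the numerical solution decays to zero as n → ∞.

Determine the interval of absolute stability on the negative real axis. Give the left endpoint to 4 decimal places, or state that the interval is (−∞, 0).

z∈(-3.2308,0).

On y'=λy, z=hλ:
  k1=λy_n ⇒ h·k1=z·y_n;  k2=λ(1+13/14z)y_n ⇒ h·k2=z(1+13/14z)y_n
  y_{n+1}/y_n = 1 + 2/3z + 1/3z(1+13/14z) = 1 + z + 13/42z²
  ⇒ R(z) = 1 + z + 13/42z².

Boundary: |R(x)|=1, x<0.
x=-1.36: |R|=0.2125
R=1: x+13/42x²=0 ⇒ x=−42/13=-3.2308; min R=1−1/(4·13/42)=0.1923>−1
Confirm numerically:
  x=-3.102: |R|=0.87636 <1
  x=-2.922: |R|=0.72074 <1
  x=-2.917: |R|=0.71670 <1
  x=-3.774: |R|=1.63457 >1
  x=-3.405: |R|=1.18363 >1
  x=-3.399: |R|=1.17699 >1
So |R|<1 on (-3.2308, 0).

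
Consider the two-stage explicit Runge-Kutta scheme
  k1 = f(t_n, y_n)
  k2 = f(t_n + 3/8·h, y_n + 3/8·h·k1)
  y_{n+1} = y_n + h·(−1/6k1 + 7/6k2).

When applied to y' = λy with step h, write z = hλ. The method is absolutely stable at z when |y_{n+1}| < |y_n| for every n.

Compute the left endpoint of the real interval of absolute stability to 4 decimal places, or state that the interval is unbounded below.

On y'=λy, z=hλ:
  k1=λy_n ⇒ h·k1=z·y_n;  k2=λ(1+3/8z)y_n ⇒ h·k2=z(1+3/8z)y_n
  y_{n+1}/y_n = 1 − 1/6z + 7/6z(1+3/8z) = 1 + z + 7/16z²
  R(z) = 1 + z + 7/16z².

Boundary: |R(x)|=1, x<0.
x=-0.49: |R|=0.6150
R=1: x+7/16x²=0 ⇒ x=−16/7=-2.2857; min R=1−1/(4·7/16)=0.4286>−1
Confirm numerically:
  x=-2.191: |R|=0.90921 <1
  x=-1.692: |R|=0.56050 <1
  x=-1.683: |R|=0.55621 <1
  x=-2.597: |R|=1.35368 >1
  x=-2.532: |R|=1.27282 >1
  x=-2.367: |R|=1.08418 >1
Stable set (-2.2857, 0).

z* = -2.2857.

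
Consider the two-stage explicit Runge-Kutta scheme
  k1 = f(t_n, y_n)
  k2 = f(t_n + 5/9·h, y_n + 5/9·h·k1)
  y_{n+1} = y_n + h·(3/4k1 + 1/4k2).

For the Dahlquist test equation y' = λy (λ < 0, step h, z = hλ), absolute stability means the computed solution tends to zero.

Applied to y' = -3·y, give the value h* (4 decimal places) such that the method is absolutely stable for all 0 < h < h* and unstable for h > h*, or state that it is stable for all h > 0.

(-7.2000,0); λ=-3 ⇒ h* = (36/5)/3 = 2.4000.

Set f=λy, z=hλ:
  k1=λy_n ⇒ h·k1=z·y_n;  k2=λ(1+5/9z)y_n ⇒ h·k2=z(1+5/9z)y_n
  y_{n+1}/y_n = 1 + 3/4z + 1/4z(1+5/9z) = 1 + z + 5/36z²
  Hence R(z) = 1 + z + 5/36z².

Need |R(x)|<1, x<0.
x=-0.91: |R|=0.2050
R=1: x+5/36x²=0 ⇒ x=−36/5=-7.2000; min R=1−1/(4·5/36)=-0.8000>−1
Confirm numerically:
  x=-4.229: |R|=0.74505 <1
  x=-4.073: |R|=0.76893 <1
  x=-3.817: |R|=0.79346 <1
  x=-7.779: |R|=1.62556 >1
  x=-7.508: |R|=1.32118 >1
  x=-7.285: |R|=1.08600 >1
So |R|<1 on (-7.2000, 0).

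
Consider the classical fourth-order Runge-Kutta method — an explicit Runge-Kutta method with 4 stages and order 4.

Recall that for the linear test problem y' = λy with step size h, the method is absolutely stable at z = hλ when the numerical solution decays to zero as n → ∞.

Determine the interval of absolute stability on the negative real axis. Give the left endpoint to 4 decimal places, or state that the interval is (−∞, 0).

On y'=λy, z=hλ:
  order 4, 4-stage ⇒ R(z)=1+z+z^2/2+z^3/6+z^4/24
  (e.g. R(-1.59)=0.27041, |R|=0.27041)

Solve |R(x)|<1 on ℝ⁻.
x=-1.59: |R|=0.2704
|R(-2.46)|=0.6106 |R(-2.42)|=0.5752 |R(-1.28)|=0.3015
Bisect:
  x_lo=-3.5652 |R|=2.9692  x_hi=-0.1761 |R|=0.8385
  mid=-1.87067 |R|=0.29824 →hi
  mid=-2.71794 |R|=0.90312 →hi
  mid=-3.14158 |R|=1.68419 →lo
  mid=-2.92976 |R|=1.24058 →lo
  mid=-2.82385 |R|=1.05971 →lo
  mid=-2.77090 |R|=0.97851 →hi
  mid=-2.79738 |R|=1.01837 →lo
  mid=-2.78414 |R|=0.99826 →hi
  mid=-2.79076 |R|=1.00827 →lo
  ...
  [-2.78538,-2.78517] ⇒ x*=-2.7853
Interval (-2.7853, 0).

z∈(-2.7853,0).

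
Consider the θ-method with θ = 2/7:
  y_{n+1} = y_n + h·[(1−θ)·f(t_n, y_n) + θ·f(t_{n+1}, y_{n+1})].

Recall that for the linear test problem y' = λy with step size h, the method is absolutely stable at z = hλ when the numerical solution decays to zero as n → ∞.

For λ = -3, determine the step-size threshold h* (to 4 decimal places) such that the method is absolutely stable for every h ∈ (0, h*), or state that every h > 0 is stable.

(-4.6667,0); λ=-3 ⇒ h* = (14/3)/3 = 1.5556.

Test eqn y'=λy, z=hλ:
  y_{n+1} = y_n + z·[5/7·y_n + 2/7·y_{n+1}] ⇒ (1 − 2/7z)y_{n+1} = (1 + 5/7z)y_n
  ⇒ R(z) = (1 + 5/7z)/(1 − 2/7z).

Find x<0 with |R(x)|<1.
x=-0.57: |R|=0.5098
R=−1: 1+5/7x = −1+2/7x ⇒ -3/7x=2 ⇒ x=2/(-3/7)=-4.6667
Confirm numerically:
  x=-2.623: |R|=0.49935 <1
  x=-2.153: |R|=0.33301 <1
  x=-1.941: |R|=0.24858 <1
  x=-5.218: |R|=1.09486 >1
  x=-5.159: |R|=1.08529 >1
  x=-4.968: |R|=1.05338 >1
Stable set (-4.6667, 0).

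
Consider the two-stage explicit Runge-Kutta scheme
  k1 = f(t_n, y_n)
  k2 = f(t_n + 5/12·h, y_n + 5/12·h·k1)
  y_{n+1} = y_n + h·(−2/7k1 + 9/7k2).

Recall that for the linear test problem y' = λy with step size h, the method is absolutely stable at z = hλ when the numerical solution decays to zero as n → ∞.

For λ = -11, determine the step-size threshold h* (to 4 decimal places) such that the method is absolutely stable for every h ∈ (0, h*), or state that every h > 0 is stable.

(-1.8667,0); λ=-11 ⇒ h* = (28/15)/11 = 0.1697.

Test eqn y'=λy, z=hλ:
  k1=λy_n ⇒ h·k1=z·y_n;  k2=λ(1+5/12z)y_n ⇒ h·k2=z(1+5/12z)y_n
  y_{n+1}/y_n = 1 − 2/7z + 9/7z(1+5/12z) = 1 + z + 15/28z²
  ⇒ R(z) = 1 + z + 15/28z².

Boundary: |R(x)|=1, x<0.
x=-1.34: |R|=0.6219
R=1: x+15/28x²=0 ⇒ x=−28/15=-1.8667; min R=1−1/(4·15/28)=0.5333>−1
Confirm numerically:
  x=-1.824: |R|=0.95831 <1
  x=-1.740: |R|=0.88193 <1
  x=-1.624: |R|=0.78888 <1
  x=-2.368: |R|=1.63598 >1
  x=-1.933: |R|=1.06869 >1
So |R|<1 on (-1.8667, 0).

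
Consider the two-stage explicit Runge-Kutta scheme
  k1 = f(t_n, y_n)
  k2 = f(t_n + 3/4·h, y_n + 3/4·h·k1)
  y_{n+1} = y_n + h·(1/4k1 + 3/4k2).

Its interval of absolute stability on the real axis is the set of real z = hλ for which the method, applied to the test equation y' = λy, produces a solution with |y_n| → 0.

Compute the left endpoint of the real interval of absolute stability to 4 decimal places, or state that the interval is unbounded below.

left endpoint -1.7778.

Test eqn y'=λy, z=hλ:
  k1=λy_n ⇒ h·k1=z·y_n;  k2=λ(1+3/4z)y_n ⇒ h·k2=z(1+3/4z)y_n
  y_{n+1}/y_n = 1 + 1/4z + 3/4z(1+3/4z) = 1 + z + 9/16z²
  R(z) = 1 + z + 9/16z².

Solve |R(x)|<1 on ℝ⁻.
x=-0.72: |R|=0.5716
R=1: x+9/16x²=0 ⇒ x=−16/9=-1.7778; min R=1−1/(4·9/16)=0.5556>−1
Confirm numerically:
  x=-1.121: |R|=0.58586 <1
  x=-1.088: |R|=0.57786 <1
  x=-0.893: |R|=0.55557 <1
  x=-2.150: |R|=1.45016 >1
  x=-2.121: |R|=1.40949 >1
Interval (-1.7778, 0).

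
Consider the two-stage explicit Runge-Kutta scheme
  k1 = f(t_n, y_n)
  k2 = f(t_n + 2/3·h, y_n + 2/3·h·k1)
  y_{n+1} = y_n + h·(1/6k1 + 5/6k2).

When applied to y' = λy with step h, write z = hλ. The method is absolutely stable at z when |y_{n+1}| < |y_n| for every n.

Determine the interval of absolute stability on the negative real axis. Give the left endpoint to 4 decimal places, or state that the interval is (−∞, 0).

z∈(-1.8000,0).

Test eqn y'=λy, z=hλ:
  k1=λy_n ⇒ h·k1=z·y_n;  k2=λ(1+2/3z)y_n ⇒ h·k2=z(1+2/3z)y_n
  y_{n+1}/y_n = 1 + 1/6z + 5/6z(1+2/3z) = 1 + z + 5/9z²
  Hence R(z) = 1 + z + 5/9z².

Boundary: |R(x)|=1, x<0.
x=-0.94: |R|=0.5509
R=1: x+5/9x²=0 ⇒ x=−9/5=-1.8000; min R=1−1/(4·5/9)=0.5500>−1
Confirm numerically:
  x=-1.517: |R|=0.76149 <1
  x=-1.482: |R|=0.73818 <1
  x=-1.303: |R|=0.64023 <1
  x=-1.049: |R|=0.56233 <1
  x=-1.935: |R|=1.14513 >1
  x=-1.870: |R|=1.07272 >1
So |R|<1 on (-1.8000, 0).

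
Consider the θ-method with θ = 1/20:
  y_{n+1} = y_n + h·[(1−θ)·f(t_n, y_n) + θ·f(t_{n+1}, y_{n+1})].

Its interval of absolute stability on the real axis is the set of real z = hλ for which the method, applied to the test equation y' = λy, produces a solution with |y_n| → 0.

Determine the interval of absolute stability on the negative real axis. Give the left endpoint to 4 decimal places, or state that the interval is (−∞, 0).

(-2.2222, 0).

On y'=λy, z=hλ:
  y_{n+1} = y_n + z·[19/20·y_n + 1/20·y_{n+1}] ⇒ (1 − 1/20z)y_{n+1} = (1 + 19/20z)y_n
  Hence R(z) = (1 + 19/20z)/(1 − 1/20z).

Solve |R(x)|<1 on ℝ⁻.
x=-1.75: |R|=0.6092
R=−1: 1+19/20x = −1+1/20x ⇒ -9/10x=2 ⇒ x=2/(-9/10)=-2.2222
Confirm numerically:
  x=-2.114: |R|=0.91191 <1
  x=-2.065: |R|=0.87174 <1
  x=-1.595: |R|=0.47719 <1
  x=-1.307: |R|=0.22683 <1
  x=-2.715: |R|=1.39049 >1
  x=-2.393: |R|=1.13728 >1
Interval (-2.2222, 0).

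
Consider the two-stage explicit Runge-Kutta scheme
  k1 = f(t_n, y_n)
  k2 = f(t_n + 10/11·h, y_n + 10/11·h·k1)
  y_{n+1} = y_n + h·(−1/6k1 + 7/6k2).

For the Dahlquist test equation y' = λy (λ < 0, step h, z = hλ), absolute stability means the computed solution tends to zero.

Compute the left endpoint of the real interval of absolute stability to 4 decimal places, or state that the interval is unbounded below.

z* = -0.9429.

With y'=λy (z=hλ):
  k1=λy_n ⇒ h·k1=z·y_n;  k2=λ(1+10/11z)y_n ⇒ h·k2=z(1+10/11z)y_n
  y_{n+1}/y_n = 1 − 1/6z + 7/6z(1+10/11z) = 1 + z + 35/33z²
  R(z) = 1 + z + 35/33z².

Find x<0 with |R(x)|<1.
x=-1.39: |R|=1.6592
R=1: x+35/33x²=0 ⇒ x=−33/35=-0.9429; min R=1−1/(4·35/33)=0.7643>−1
Confirm numerically:
  x=-0.823: |R|=0.89538 <1
  x=-0.687: |R|=0.81357 <1
  x=-0.420: |R|=0.76709 <1
  x=-0.384: |R|=0.77239 <1
  x=-1.538: |R|=1.97080 >1
  x=-1.511: |R|=1.91049 >1
Interval (-0.9429, 0).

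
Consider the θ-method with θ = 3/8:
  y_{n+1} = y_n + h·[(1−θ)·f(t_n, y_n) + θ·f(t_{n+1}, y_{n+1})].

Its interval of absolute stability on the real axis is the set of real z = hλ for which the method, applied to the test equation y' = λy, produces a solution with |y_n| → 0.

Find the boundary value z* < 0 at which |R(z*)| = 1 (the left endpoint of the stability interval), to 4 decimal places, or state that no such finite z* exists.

z* = -8.0000.

Set f=λy, z=hλ:
  y_{n+1} = y_n + z·[5/8·y_n + 3/8·y_{n+1}] ⇒ (1 − 3/8z)y_{n+1} = (1 + 5/8z)y_n
  so R(z) = (1 + 5/8z)/(1 − 3/8z).

Boundary: |R(x)|=1, x<0.
x=-1.1: |R|=0.2212
R=−1: 1+5/8x = −1+3/8x ⇒ -1/4x=2 ⇒ x=2/(-1/4)=-8.0000
Confirm numerically:
  x=-7.921: |R|=0.99503 <1
  x=-5.318: |R|=0.77607 <1
  x=-5.097: |R|=0.75072 <1
  x=-8.319: |R|=1.01936 >1
  x=-8.033: |R|=1.00206 >1
So |R|<1 on (-8.0000, 0).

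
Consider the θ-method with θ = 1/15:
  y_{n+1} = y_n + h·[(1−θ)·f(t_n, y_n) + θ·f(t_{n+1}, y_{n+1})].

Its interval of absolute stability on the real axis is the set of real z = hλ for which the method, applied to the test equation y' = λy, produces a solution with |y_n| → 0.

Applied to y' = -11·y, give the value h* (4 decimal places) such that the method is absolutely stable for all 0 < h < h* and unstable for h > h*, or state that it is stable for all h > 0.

Set f=λy, z=hλ:
  y_{n+1} = y_n + z·[14/15·y_n + 1/15·y_{n+1}] ⇒ (1 − 1/15z)y_{n+1} = (1 + 14/15z)y_n
  so R(z) = (1 + 14/15z)/(1 − 1/15z).

Find x<0 with |R(x)|<1.
x=-1.46: |R|=0.3305
R=−1: 1+14/15x = −1+1/15x ⇒ -13/15x=2 ⇒ x=2/(-13/15)=-2.3077
Confirm numerically:
  x=-1.788: |R|=0.59757 <1
  x=-1.558: |R|=0.41140 <1
  x=-1.386: |R|=0.26877 <1
  x=-0.986: |R|=0.07482 <1
  x=-2.493: |R|=1.13771 >1
  x=-2.364: |R|=1.04216 >1
So |R|<1 on (-2.3077, 0).

(-2.3077,0); λ=-11 ⇒ h* = (30/13)/11 = 0.2098.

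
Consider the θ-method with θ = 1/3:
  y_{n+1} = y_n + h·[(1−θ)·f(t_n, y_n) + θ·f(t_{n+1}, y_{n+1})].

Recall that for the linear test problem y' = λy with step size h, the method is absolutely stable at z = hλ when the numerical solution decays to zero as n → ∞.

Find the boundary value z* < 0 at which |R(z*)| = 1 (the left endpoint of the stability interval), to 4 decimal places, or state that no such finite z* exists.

z* = -6.0000.

Test eqn y'=λy, z=hλ:
  y_{n+1} = y_n + z·[2/3·y_n + 1/3·y_{n+1}] ⇒ (1 − 1/3z)y_{n+1} = (1 + 2/3z)y_n
  so R(z) = (1 + 2/3z)/(1 − 1/3z).

Boundary: |R(x)|=1, x<0.
x=-0.75: |R|=0.4000
R=−1: 1+2/3x = −1+1/3x ⇒ -1/3x=2 ⇒ x=2/(-1/3)=-6.0000
Confirm numerically:
  x=-5.718: |R|=0.96765 <1
  x=-5.257: |R|=0.91002 <1
  x=-5.232: |R|=0.90671 <1
  x=-6.507: |R|=1.05333 >1
  x=-6.425: |R|=1.04509 >1
So |R|<1 on (-6.0000, 0).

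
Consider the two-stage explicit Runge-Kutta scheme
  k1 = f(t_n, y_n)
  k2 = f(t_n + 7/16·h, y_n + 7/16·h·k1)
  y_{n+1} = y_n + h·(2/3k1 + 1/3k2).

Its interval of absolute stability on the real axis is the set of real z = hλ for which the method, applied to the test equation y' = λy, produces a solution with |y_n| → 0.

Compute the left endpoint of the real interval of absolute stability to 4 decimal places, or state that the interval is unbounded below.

With y'=λy (z=hλ):
  k1=λy_n ⇒ h·k1=z·y_n;  k2=λ(1+7/16z)y_n ⇒ h·k2=z(1+7/16z)y_n
  y_{n+1}/y_n = 1 + 2/3z + 1/3z(1+7/16z) = 1 + z + 7/48z²
  ⇒ R(z) = 1 + z + 7/48z².

Solve |R(x)|<1 on ℝ⁻.
x=-0.93: |R|=0.1961
R=1: x+7/48x²=0 ⇒ x=−48/7=-6.8571; min R=1−1/(4·7/48)=-0.7143>−1
Confirm numerically:
  x=-6.252: |R|=0.44826 <1
  x=-5.749: |R|=0.07094 <1
  x=-4.472: |R|=0.55551 <1
  x=-2.963: |R|=0.68268 <1
  x=-7.088: |R|=1.23863 >1
  x=-6.934: |R|=1.07772 >1
Stable set (-6.8571, 0).

z* = -6.8571.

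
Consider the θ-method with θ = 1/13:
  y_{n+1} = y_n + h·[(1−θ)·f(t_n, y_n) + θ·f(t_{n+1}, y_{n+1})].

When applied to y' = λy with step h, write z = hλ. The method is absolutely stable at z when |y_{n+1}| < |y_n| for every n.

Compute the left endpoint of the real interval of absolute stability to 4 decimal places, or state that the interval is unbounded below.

left endpoint -2.3636.

Test eqn y'=λy, z=hλ:
  y_{n+1} = y_n + z·[12/13·y_n + 1/13·y_{n+1}] ⇒ (1 − 1/13z)y_{n+1} = (1 + 12/13z)y_n
  ⇒ R(z) = (1 + 12/13z)/(1 − 1/13z).

Solve |R(x)|<1 on ℝ⁻.
x=-1.74: |R|=0.5346
R=−1: 1+12/13x = −1+1/13x ⇒ -11/13x=2 ⇒ x=2/(-11/13)=-2.3636
Confirm numerically:
  x=-1.349: |R|=0.22218 <1
  x=-1.244: |R|=0.13536 <1
  x=-1.109: |R|=0.02183 <1
  x=-2.709: |R|=1.24184 >1
  x=-2.621: |R|=1.18123 >1
Interval (-2.3636, 0).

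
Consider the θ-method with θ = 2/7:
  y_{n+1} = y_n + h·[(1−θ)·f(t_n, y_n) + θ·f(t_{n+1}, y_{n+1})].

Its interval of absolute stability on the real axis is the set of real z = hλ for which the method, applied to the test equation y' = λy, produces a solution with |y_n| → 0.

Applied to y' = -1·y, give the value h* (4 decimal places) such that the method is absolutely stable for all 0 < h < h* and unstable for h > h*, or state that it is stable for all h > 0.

(-4.6667,0); λ=-1 ⇒ h* = (14/3)/1 = 4.6667.

On y'=λy, z=hλ:
  y_{n+1} = y_n + z·[5/7·y_n + 2/7·y_{n+1}] ⇒ (1 − 2/7z)y_{n+1} = (1 + 5/7z)y_n
  so R(z) = (1 + 5/7z)/(1 − 2/7z).

Solve |R(x)|<1 on ℝ⁻.
x=-1.41: |R|=0.0051
R=−1: 1+5/7x = −1+2/7x ⇒ -3/7x=2 ⇒ x=2/(-3/7)=-4.6667
Confirm numerically:
  x=-4.532: |R|=0.97485 <1
  x=-3.745: |R|=0.80918 <1
  x=-3.724: |R|=0.80426 <1
  x=-2.532: |R|=0.46916 <1
  x=-5.146: |R|=1.08316 >1
  x=-4.849: |R|=1.03276 >1
So |R|<1 on (-4.6667, 0).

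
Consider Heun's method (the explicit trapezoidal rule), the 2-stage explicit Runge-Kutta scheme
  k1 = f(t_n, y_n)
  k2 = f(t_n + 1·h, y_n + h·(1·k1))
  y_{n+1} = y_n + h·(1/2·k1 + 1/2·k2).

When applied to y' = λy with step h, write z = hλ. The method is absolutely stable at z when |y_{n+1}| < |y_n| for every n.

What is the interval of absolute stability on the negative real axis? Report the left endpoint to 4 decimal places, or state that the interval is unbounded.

Test eqn y'=λy, z=hλ:
  order 2, 2-stage ⇒ R(z)=1+z+z^2/2
  (e.g. R(-0.8)=0.52000, |R|=0.52000)

Solve |R(x)|<1 on ℝ⁻.
x=-0.8: |R|=0.5200
|R(-1.17)|=0.5144 |R(-1.05)|=0.5012 |R(-0.57)|=0.5924
Bisect:
  x_lo=-2.7421 |R|=2.0174  x_hi=-0.3716 |R|=0.6975
  mid=-1.55681 |R|=0.65502 →hi
  mid=-2.14943 |R|=1.16060 →lo
  mid=-1.85312 |R|=0.86391 →hi
  mid=-2.00128 |R|=1.00128 →lo
  mid=-1.92720 |R|=0.92985 →hi
  mid=-1.96424 |R|=0.96488 →hi
  mid=-1.98276 |R|=0.98290 →hi
  mid=-1.99202 |R|=0.99205 →hi
  mid=-1.99665 |R|=0.99665 →hi
  ...
  [-2.00012,-1.99997] ⇒ x*=-2.0000
Stable set (-2.0000, 0).

z∈(-2.0000,0).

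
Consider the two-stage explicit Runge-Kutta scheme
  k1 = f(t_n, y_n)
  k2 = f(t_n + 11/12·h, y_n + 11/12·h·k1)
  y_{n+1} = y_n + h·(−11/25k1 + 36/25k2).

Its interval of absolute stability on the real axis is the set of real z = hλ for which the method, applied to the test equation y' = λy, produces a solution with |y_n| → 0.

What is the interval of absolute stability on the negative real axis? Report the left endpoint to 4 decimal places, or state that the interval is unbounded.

Test eqn y'=λy, z=hλ:
  k1=λy_n ⇒ h·k1=z·y_n;  k2=λ(1+11/12z)y_n ⇒ h·k2=z(1+11/12z)y_n
  y_{n+1}/y_n = 1 − 11/25z + 36/25z(1+11/12z) = 1 + z + 33/25z²
  so R(z) = 1 + z + 33/25z².

Need |R(x)|<1, x<0.
x=-1.45: |R|=2.3253
R=1: x+33/25x²=0 ⇒ x=−25/33=-0.7576; min R=1−1/(4·33/25)=0.8106>−1
Confirm numerically:
  x=-0.586: |R|=0.86728 <1
  x=-0.490: |R|=0.82693 <1
  x=-0.400: |R|=0.81120 <1
  x=-1.150: |R|=1.59570 >1
  x=-1.105: |R|=1.50675 >1
  x=-0.828: |R|=1.07697 >1
Stable set (-0.7576, 0).

z∈(-0.7576,0).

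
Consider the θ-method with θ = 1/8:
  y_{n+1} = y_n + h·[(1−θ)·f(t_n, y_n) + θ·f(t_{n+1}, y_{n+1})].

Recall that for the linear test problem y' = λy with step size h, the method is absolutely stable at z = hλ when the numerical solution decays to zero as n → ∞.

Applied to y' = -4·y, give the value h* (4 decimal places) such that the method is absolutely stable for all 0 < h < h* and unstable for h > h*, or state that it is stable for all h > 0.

(-2.6667,0); λ=-4 ⇒ h* = (8/3)/4 = 0.6667.

On y'=λy, z=hλ:
  y_{n+1} = y_n + z·[7/8·y_n + 1/8·y_{n+1}] ⇒ (1 − 1/8z)y_{n+1} = (1 + 7/8z)y_n
  ⇒ R(z) = (1 + 7/8z)/(1 − 1/8z).

Solve |R(x)|<1 on ℝ⁻.
x=-0.57: |R|=0.4679
R=−1: 1+7/8x = −1+1/8x ⇒ -3/4x=2 ⇒ x=2/(-3/4)=-2.6667
Confirm numerically:
  x=-2.571: |R|=0.94570 <1
  x=-2.472: |R|=0.88846 <1
  x=-1.751: |R|=0.43657 <1
  x=-1.130: |R|=0.00986 <1
  x=-3.061: |R|=1.21390 >1
  x=-2.967: |R|=1.16431 >1
  x=-2.835: |R|=1.09322 >1
Stable set (-2.6667, 0).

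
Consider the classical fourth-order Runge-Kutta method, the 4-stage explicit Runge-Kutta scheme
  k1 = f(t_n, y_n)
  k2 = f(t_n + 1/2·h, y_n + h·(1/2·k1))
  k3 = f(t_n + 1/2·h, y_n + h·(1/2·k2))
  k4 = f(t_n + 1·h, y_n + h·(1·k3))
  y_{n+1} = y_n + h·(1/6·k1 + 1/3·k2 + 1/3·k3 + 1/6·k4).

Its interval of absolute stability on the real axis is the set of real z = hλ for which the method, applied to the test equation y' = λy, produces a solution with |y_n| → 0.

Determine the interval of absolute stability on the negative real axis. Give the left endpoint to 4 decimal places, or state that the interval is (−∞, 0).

Test eqn y'=λy, z=hλ:
  order 4, 4-stage ⇒ R(z)=1+z+z^2/2+z^3/6+z^4/24
  (e.g. R(-1)=0.37500, |R|=0.37500)

Find x<0 with |R(x)|<1.
x=-1: |R|=0.3750
|R(-2.85)|=1.1020 |R(-2.38)|=0.5422 |R(-1.62)|=0.2706
Bisect:
  x_lo=-3.2563 |R|=1.9755  x_hi=-0.3377 |R|=0.7134
  mid=-1.79702 |R|=0.28495 →hi
  mid=-2.52666 |R|=0.67512 →hi
  mid=-2.89148 |R|=1.17226 →lo
  mid=-2.70907 |R|=0.89103 →hi
  mid=-2.80027 |R|=1.02282 →lo
  mid=-2.75467 |R|=0.95481 →hi
  mid=-2.77747 |R|=0.98827 →hi
  mid=-2.78887 |R|=1.00541 →lo
  mid=-2.78317 |R|=0.99681 →hi
  mid=-2.78602 |R|=1.00110 →lo
  ...
  [-2.78531,-2.78513] ⇒ x*=-2.7853
Stable set (-2.7853, 0).

z∈(-2.7853,0).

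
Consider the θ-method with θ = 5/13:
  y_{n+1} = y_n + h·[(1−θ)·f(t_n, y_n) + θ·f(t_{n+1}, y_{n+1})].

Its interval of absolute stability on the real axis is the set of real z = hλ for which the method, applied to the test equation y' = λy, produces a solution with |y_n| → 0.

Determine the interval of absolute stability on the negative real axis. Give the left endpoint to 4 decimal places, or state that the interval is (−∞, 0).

z∈(-8.6667,0).

With y'=λy (z=hλ):
  y_{n+1} = y_n + z·[8/13·y_n + 5/13·y_{n+1}] ⇒ (1 − 5/13z)y_{n+1} = (1 + 8/13z)y_n
  Hence R(z) = (1 + 8/13z)/(1 − 5/13z).

Find x<0 with |R(x)|<1.
x=-0.42: |R|=0.6384
R=−1: 1+8/13x = −1+5/13x ⇒ -3/13x=2 ⇒ x=2/(-3/13)=-8.6667
Confirm numerically:
  x=-6.265: |R|=0.83745 <1
  x=-5.855: |R|=0.80047 <1
  x=-4.913: |R|=0.70023 <1
  x=-8.755: |R|=1.00467 >1
  x=-8.719: |R|=1.00277 >1
Interval (-8.6667, 0).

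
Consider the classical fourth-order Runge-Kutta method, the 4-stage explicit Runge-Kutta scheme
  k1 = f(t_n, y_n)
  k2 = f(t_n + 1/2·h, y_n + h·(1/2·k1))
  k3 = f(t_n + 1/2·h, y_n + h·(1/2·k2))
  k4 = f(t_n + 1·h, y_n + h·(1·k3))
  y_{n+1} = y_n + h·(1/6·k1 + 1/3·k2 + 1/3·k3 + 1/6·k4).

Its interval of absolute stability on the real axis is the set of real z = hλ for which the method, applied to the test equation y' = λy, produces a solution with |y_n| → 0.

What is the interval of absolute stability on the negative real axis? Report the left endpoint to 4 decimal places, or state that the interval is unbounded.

Set f=λy, z=hλ:
  order 4, 4-stage ⇒ R(z)=1+z+z^2/2+z^3/6+z^4/24
  (e.g. R(-0.52)=0.59481, |R|=0.59481)

Boundary: |R(x)|=1, x<0.
x=-0.52: |R|=0.5948
|R(-3.03)|=1.4361 |R(-2.06)|=0.3552 |R(-1.72)|=0.2758
Bisect:
  x_lo=-3.2636 |R|=1.9954  x_hi=-0.1671 |R|=0.8461
  mid=-1.71536 |R|=0.27539 →hi
  mid=-2.48948 |R|=0.63823 →hi
  mid=-2.87654 |R|=1.14652 →lo
  mid=-2.68301 |R|=0.85643 →hi
  mid=-2.77978 |R|=0.99172 →hi
  mid=-2.82816 |R|=1.06658 →lo
  mid=-2.80397 |R|=1.02853 →lo
  ...
  [-2.78545,-2.78526] ⇒ x*=-2.7853
Stable set (-2.7853, 0).

z∈(-2.7853,0).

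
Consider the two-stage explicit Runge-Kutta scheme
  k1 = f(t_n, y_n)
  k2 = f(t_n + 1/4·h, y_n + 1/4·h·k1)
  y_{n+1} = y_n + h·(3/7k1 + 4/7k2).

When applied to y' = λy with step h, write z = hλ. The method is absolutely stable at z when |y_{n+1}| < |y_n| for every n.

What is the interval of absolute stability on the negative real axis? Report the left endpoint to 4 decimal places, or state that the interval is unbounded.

On y'=λy, z=hλ:
  k1=λy_n ⇒ h·k1=z·y_n;  k2=λ(1+1/4z)y_n ⇒ h·k2=z(1+1/4z)y_n
  y_{n+1}/y_n = 1 + 3/7z + 4/7z(1+1/4z) = 1 + z + 1/7z²
  Hence R(z) = 1 + z + 1/7z².

Solve |R(x)|<1 on ℝ⁻.
x=-0.49: |R|=0.5443
R=1: x+1/7x²=0 ⇒ x=−7=-7.0000; min R=1−1/(4·1/7)=-0.7500>−1
Confirm numerically:
  x=-6.619: |R|=0.63974 <1
  x=-6.076: |R|=0.19797 <1
  x=-2.974: |R|=0.71047 <1
  x=-7.470: |R|=1.50156 >1
  x=-7.232: |R|=1.23969 >1
So |R|<1 on (-7.0000, 0).

(-7.0000, 0).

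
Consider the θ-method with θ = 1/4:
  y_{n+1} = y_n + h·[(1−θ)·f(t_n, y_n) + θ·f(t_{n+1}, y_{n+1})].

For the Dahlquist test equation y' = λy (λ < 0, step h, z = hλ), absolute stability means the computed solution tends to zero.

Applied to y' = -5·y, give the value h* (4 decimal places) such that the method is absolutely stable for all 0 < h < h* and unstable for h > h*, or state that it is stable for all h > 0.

(-4.0000,0); λ=-5 ⇒ h* = (4)/5 = 0.8000.

On y'=λy, z=hλ:
  y_{n+1} = y_n + z·[3/4·y_n + 1/4·y_{n+1}] ⇒ (1 − 1/4z)y_{n+1} = (1 + 3/4z)y_n
  R(z) = (1 + 3/4z)/(1 − 1/4z).

Solve |R(x)|<1 on ℝ⁻.
x=-1.57: |R|=0.1275
R=−1: 1+3/4x = −1+1/4x ⇒ -1/2x=2 ⇒ x=2/(-1/2)=-4.0000
Confirm numerically:
  x=-3.603: |R|=0.89557 <1
  x=-3.439: |R|=0.84917 <1
  x=-1.954: |R|=0.31273 <1
  x=-4.574: |R|=1.13389 >1
  x=-4.557: |R|=1.13019 >1
  x=-4.528: |R|=1.12383 >1
Interval (-4.0000, 0).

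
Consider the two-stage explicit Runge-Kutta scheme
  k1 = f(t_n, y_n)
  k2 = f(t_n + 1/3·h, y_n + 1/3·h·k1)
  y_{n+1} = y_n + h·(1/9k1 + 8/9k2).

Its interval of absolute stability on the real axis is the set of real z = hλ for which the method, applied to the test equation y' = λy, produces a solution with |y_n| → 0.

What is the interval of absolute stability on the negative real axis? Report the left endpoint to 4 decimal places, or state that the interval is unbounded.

On y'=λy, z=hλ:
  k1=λy_n ⇒ h·k1=z·y_n;  k2=λ(1+1/3z)y_n ⇒ h·k2=z(1+1/3z)y_n
  y_{n+1}/y_n = 1 + 1/9z + 8/9z(1+1/3z) = 1 + z + 8/27z²
  so R(z) = 1 + z + 8/27z².

Find x<0 with |R(x)|<1.
x=-1.19: |R|=0.2296
R=1: x+8/27x²=0 ⇒ x=−27/8=-3.3750; min R=1−1/(4·8/27)=0.1562>−1
Confirm numerically:
  x=-3.328: |R|=0.95365 <1
  x=-2.356: |R|=0.28866 <1
  x=-2.281: |R|=0.26062 <1
  x=-3.874: |R|=1.57278 >1
  x=-3.441: |R|=1.06729 >1
Interval (-3.3750, 0).

z∈(-3.3750,0).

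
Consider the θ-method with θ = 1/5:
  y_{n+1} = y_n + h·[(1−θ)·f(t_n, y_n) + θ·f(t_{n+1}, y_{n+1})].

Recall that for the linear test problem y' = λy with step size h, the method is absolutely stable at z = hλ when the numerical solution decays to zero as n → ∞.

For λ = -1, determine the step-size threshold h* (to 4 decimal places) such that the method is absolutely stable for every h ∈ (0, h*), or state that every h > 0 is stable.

Test eqn y'=λy, z=hλ:
  y_{n+1} = y_n + z·[4/5·y_n + 1/5·y_{n+1}] ⇒ (1 − 1/5z)y_{n+1} = (1 + 4/5z)y_n
  ⇒ R(z) = (1 + 4/5z)/(1 − 1/5z).

Need |R(x)|<1, x<0.
x=-1.73: |R|=0.2853
R=−1: 1+4/5x = −1+1/5x ⇒ -3/5x=2 ⇒ x=2/(-3/5)=-3.3333
Confirm numerically:
  x=-2.887: |R|=0.83023 <1
  x=-2.659: |R|=0.73587 <1
  x=-2.380: |R|=0.61247 <1
  x=-2.238: |R|=0.54601 <1
  x=-3.440: |R|=1.03791 >1
  x=-3.372: |R|=1.01386 >1
Interval (-3.3333, 0).

(-3.3333,0); λ=-1 ⇒ h* = (10/3)/1 = 3.3333.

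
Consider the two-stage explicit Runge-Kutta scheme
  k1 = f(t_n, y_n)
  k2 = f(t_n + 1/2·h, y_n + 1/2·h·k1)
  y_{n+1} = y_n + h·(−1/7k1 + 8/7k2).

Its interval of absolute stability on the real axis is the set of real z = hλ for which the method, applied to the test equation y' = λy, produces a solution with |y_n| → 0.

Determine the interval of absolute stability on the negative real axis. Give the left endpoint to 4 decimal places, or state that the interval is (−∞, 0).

(-1.7500, 0).

On y'=λy, z=hλ:
  k1=λy_n ⇒ h·k1=z·y_n;  k2=λ(1+1/2z)y_n ⇒ h·k2=z(1+1/2z)y_n
  y_{n+1}/y_n = 1 − 1/7z + 8/7z(1+1/2z) = 1 + z + 4/7z²
  so R(z) = 1 + z + 4/7z².

Find x<0 with |R(x)|<1.
x=-1.23: |R|=0.6345
R=1: x+4/7x²=0 ⇒ x=−7/4=-1.7500; min R=1−1/(4·4/7)=0.5625>−1
Confirm numerically:
  x=-1.711: |R|=0.96187 <1
  x=-1.519: |R|=0.79949 <1
  x=-1.194: |R|=0.62065 <1
  x=-0.864: |R|=0.56257 <1
  x=-2.337: |R|=1.78390 >1
  x=-2.120: |R|=1.44823 >1
Stable set (-1.7500, 0).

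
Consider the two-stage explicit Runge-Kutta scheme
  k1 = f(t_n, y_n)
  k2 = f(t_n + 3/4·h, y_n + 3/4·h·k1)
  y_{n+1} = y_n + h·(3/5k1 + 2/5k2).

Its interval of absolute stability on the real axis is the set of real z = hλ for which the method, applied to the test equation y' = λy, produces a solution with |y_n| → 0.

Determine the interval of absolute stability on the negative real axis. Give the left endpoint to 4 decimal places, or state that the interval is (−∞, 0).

With y'=λy (z=hλ):
  k1=λy_n ⇒ h·k1=z·y_n;  k2=λ(1+3/4z)y_n ⇒ h·k2=z(1+3/4z)y_n
  y_{n+1}/y_n = 1 + 3/5z + 2/5z(1+3/4z) = 1 + z + 3/10z²
  so R(z) = 1 + z + 3/10z².

Boundary: |R(x)|=1, x<0.
x=-0.43: |R|=0.6255
R=1: x+3/10x²=0 ⇒ x=−10/3=-3.3333; min R=1−1/(4·3/10)=0.1667>−1
Confirm numerically:
  x=-2.344: |R|=0.30430 <1
  x=-2.050: |R|=0.21075 <1
  x=-1.772: |R|=0.17000 <1
  x=-1.604: |R|=0.16784 <1
  x=-3.821: |R|=1.55901 >1
  x=-3.610: |R|=1.29963 >1
Interval (-3.3333, 0).

z∈(-3.3333,0).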